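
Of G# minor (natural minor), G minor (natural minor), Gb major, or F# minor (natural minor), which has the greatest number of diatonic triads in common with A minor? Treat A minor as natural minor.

G minor

Triads of A minor (natural minor): Am (i), Bdim (ii°), C (III), Dm (iv), Em (v), F (VI), G (VII).
G# minor (natural minor) shares 0: none.
G minor (natural minor) shares 2: Dm, F.
Gb major shares 0: none.
F# minor (natural minor) shares 0: none.
The most common triads (2) are shared with G minor.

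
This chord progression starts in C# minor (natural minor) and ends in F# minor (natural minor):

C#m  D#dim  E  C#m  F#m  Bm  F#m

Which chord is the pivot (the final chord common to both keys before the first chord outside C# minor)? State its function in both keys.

Chords diatonic to C# minor: C#m, D#dim, E, F#m, G#m, A, B.
Reading the progression, the first chord not in that set is Bm, so the modulation leaves C# minor there.
The chord immediately before Bm is F#m, which is diatonic to both keys: iv in C# minor and i in F# minor.

F#m — iv in C# minor, i in F# minor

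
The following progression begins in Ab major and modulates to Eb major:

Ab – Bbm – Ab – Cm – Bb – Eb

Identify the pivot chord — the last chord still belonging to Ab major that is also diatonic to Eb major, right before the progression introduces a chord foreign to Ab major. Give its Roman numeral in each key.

Cm — iii in Ab major, vi in Eb major

Chords diatonic to Ab major: Ab, Bbm, Cm, Db, Eb, Fm, Gdim.
Reading the progression, the first chord not in that set is Bb, so the modulation leaves Ab major there.
The chord immediately before Bb is Cm, which is diatonic to both keys: iii in Ab major and vi in Eb major.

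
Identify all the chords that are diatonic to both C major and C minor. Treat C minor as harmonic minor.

Triads in C major: C major (I), D minor (ii), E minor (iii), F major (IV), G major (V), A minor (vi), B diminished (vii°).
Triads in C minor (harmonic minor): C minor (i), D diminished (ii°), Eb augmented (III+), F minor (iv), G major (V), Ab major (VI), B diminished (vii°).
Shared triads with their functions: G major (V in C major, V in C minor); B diminished (vii° in C major, vii° in C minor).

G, Bdim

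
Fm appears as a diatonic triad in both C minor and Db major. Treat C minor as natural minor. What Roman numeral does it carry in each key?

iv in C minor; iii in Db major

The scale of C minor (natural minor) is C D Eb F G Ab Bb; F is degree 4, and the triad built there (F-Ab-C) is minor, so it is iv.
The scale of Db major is Db Eb F Gb Ab Bb C; F is degree 3, and the triad built there (F-Ab-C) is minor, so it is iii.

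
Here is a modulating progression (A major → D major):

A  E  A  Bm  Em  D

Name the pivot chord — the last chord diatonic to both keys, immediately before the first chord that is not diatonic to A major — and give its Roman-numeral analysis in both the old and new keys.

Chords diatonic to A major: A, Bm, C♯m, D, E, F♯m, G♯dim.
Reading the progression, the first chord not in that set is Em, so the modulation leaves A major there.
The chord immediately before Em is Bm, which is diatonic to both keys: ii in A major and vi in D major.

Bm — ii in A major, vi in D major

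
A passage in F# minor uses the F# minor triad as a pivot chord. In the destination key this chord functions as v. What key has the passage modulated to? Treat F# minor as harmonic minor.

B minor

The numeral v denotes a minor triad on scale degree 5. With F# on degree 5, the tonic of the new key is B.
Degree 5 carries a minor triad in natural-minor keys, so the destination is B minor.
Check: the diatonic triads of B minor (natural minor) are Bm (i), C#dim (ii°), D (III), Em (iv), F#m (v), G (VI), A (VII) — F# minor is indeed v.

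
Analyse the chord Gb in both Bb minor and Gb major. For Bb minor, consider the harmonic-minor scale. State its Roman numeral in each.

The scale of Bb minor (harmonic minor) is Bb C Db Eb F Gb A; Gb is degree 6, and the triad built there (Gb-Bb-Db) is major, so it is VI.
The scale of Gb major is Gb Ab Bb Cb Db Eb F; Gb is degree 1, and the triad built there (Gb-Bb-Db) is major, so it is I.

VI in Bb minor; I in Gb major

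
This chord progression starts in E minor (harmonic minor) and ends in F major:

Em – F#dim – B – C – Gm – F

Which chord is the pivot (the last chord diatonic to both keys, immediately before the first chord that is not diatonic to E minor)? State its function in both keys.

Chords diatonic to E minor: Em, F#dim, Gaug, Am, B, C, D#dim.
Reading the progression, the first chord not in that set is Gm, so the modulation leaves E minor there.
The chord immediately before Gm is C, which is diatonic to both keys: VI in E minor and V in F major.

C — VI in E minor, V in F major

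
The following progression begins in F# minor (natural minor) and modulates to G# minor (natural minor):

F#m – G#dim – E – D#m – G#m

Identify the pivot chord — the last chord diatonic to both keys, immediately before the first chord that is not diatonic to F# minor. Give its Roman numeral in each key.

E — VII in F# minor, VI in G# minor

Chords diatonic to F# minor: F#m, G#dim, A, Bm, C#m, D, E.
Reading the progression, the first chord not in that set is D#m, so the modulation leaves F# minor there.
The chord immediately before D#m is E, which is diatonic to both keys: VII in F# minor and VI in G# minor.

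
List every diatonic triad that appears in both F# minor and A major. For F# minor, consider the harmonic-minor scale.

F#m, G#dim, Bm, D

Triads in F# minor (harmonic minor): F#m (i), G#dim (ii°), Aaug (III+), Bm (iv), C# (V), D (VI), E#dim (vii°).
Triads in A major: A (I), Bm (ii), C#m (iii), D (IV), E (V), F#m (vi), G#dim (vii°).
Shared triads with their functions: F#m (i in F# minor, vi in A major); G#dim (ii° in F# minor, vii° in A major); Bm (iv in F# minor, ii in A major); D (VI in F# minor, IV in A major).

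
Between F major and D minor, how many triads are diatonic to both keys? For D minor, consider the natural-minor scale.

7

Diatonic triads of F major: F (I), Gm (ii), Am (iii), B♭ (IV), C (V), Dm (vi), Edim (vii°).
Diatonic triads of D minor (natural minor): Dm (i), Edim (ii°), F (III), Gm (iv), Am (v), B♭ (VI), C (VII).
Matching root and quality in both lists: F, Gm, Am, B♭, C, Dm, Edim.
That gives 7 common triads.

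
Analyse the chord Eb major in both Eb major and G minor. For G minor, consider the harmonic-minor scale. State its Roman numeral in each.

I in Eb major; VI in G minor

The scale of Eb major is Eb F G Ab Bb C D; Eb is degree 1, and the triad built there (Eb-G-Bb) is major, so it is I.
The scale of G minor (harmonic minor) is G A Bb C D Eb F#; Eb is degree 6, and the triad built there (Eb-G-Bb) is major, so it is VI.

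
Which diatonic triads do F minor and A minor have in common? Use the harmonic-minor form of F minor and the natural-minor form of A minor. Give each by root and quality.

Triads in F minor (harmonic minor): Fm (i), Gdim (ii°), Abaug (III+), Bbm (iv), C (V), Db (VI), Edim (vii°).
Triads in A minor (natural minor): Am (i), Bdim (ii°), C (III), Dm (iv), Em (v), F (VI), G (VII).
Shared triads with their functions: C (V in F minor, III in A minor).

C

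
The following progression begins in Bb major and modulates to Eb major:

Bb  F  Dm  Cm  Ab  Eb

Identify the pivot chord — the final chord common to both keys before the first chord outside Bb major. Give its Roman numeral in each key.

Cm — ii in Bb major, vi in Eb major

Chords diatonic to Bb major: Bb, Cm, Dm, Eb, F, Gm, Adim.
Reading the progression, the first chord not in that set is Ab, so the modulation leaves Bb major there.
The chord immediately before Ab is Cm, which is diatonic to both keys: ii in Bb major and vi in Eb major.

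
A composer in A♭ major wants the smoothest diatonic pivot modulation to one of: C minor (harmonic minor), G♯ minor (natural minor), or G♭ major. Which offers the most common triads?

C minor

Triads of A♭ major: A♭ major (I), B♭ minor (ii), C minor (iii), D♭ major (IV), E♭ major (V), F minor (vi), G diminished (vii°).
C minor (harmonic minor) shares 3: A♭, Cm, Fm.
G♯ minor (natural minor) shares 0: none.
G♭ major shares 2: B♭m, D♭.
The most common triads (3) are shared with C minor.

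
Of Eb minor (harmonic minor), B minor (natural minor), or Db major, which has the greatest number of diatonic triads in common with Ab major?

Db major

Triads of Ab major: Ab major (I), Bb minor (ii), C minor (iii), Db major (IV), Eb major (V), F minor (vi), G diminished (vii°).
Eb minor (harmonic minor) shares 0: none.
B minor (natural minor) shares 0: none.
Db major shares 4: Ab, Bbm, Db, Fm.
The most common triads (4) are shared with Db major.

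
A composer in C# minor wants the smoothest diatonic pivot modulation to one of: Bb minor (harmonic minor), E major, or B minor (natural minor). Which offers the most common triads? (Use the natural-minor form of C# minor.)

Triads of C# minor (natural minor): C# minor (i), D# diminished (ii°), E major (III), F# minor (iv), G# minor (v), A major (VI), B major (VII).
Bb minor (harmonic minor) shares 0: none.
E major shares 7: C#m, D#dim, E, F#m, G#m, A, B.
B minor (natural minor) shares 2: F#m, A.
The most common triads (7) are shared with E major.

E major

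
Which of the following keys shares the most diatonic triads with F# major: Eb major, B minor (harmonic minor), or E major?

Triads of F# major: F# major (I), G# minor (ii), A# minor (iii), B major (IV), C# major (V), D# minor (vi), E# diminished (vii°).
Eb major shares 0: none.
B minor (harmonic minor) shares 1: F#.
E major shares 2: G#m, B.
The most common triads (2) are shared with E major.

E major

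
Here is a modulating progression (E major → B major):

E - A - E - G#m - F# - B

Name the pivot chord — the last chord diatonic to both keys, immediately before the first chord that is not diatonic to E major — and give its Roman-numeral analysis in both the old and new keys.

G#m — iii in E major, vi in B major

Chords diatonic to E major: E, F#m, G#m, A, B, C#m, D#dim.
Reading the progression, the first chord not in that set is F#, so the modulation leaves E major there.
The chord immediately before F# is G#m, which is diatonic to both keys: iii in E major and vi in B major.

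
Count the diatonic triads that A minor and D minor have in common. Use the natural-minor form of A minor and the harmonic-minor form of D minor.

Diatonic triads of A minor (natural minor): Am (i), Bdim (ii°), C (III), Dm (iv), Em (v), F (VI), G (VII).
Diatonic triads of D minor (harmonic minor): Dm (i), Edim (ii°), Faug (III+), Gm (iv), A (V), Bb (VI), C#dim (vii°).
Matching root and quality in both lists: Dm.
That gives 1 common triad.

1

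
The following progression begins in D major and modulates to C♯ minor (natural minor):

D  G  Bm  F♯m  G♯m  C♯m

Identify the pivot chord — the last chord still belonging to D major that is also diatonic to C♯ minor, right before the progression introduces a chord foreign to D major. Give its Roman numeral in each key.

F♯m — iii in D major, iv in C♯ minor

Chords diatonic to D major: D, Em, F♯m, G, A, Bm, C♯dim.
Reading the progression, the first chord not in that set is G♯m, so the modulation leaves D major there.
The chord immediately before G♯m is F♯m, which is diatonic to both keys: iii in D major and iv in C♯ minor.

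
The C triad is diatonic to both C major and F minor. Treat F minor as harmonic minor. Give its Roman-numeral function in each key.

I in C major; V in F minor

The scale of C major is C D E F G A B; C is degree 1, and the triad built there (C-E-G) is major, so it is I.
The scale of F minor (harmonic minor) is F G Ab Bb C Db E; C is degree 5, and the triad built there (C-E-G) is major, so it is V.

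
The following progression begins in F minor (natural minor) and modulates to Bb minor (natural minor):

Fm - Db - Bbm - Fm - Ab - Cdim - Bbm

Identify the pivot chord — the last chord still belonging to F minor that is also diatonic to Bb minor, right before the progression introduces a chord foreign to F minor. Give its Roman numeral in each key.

Chords diatonic to F minor: Fm, Gdim, Ab, Bbm, Cm, Db, Eb.
Reading the progression, the first chord not in that set is Cdim, so the modulation leaves F minor there.
The chord immediately before Cdim is Ab, which is diatonic to both keys: III in F minor and VII in Bb minor.

Ab — III in F minor, VII in Bb minor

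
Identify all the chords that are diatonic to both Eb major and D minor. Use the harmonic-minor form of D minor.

Gm, Bb

Triads in Eb major: Eb (I), Fm (ii), Gm (iii), Ab (IV), Bb (V), Cm (vi), Ddim (vii°).
Triads in D minor (harmonic minor): Dm (i), Edim (ii°), Faug (III+), Gm (iv), A (V), Bb (VI), C#dim (vii°).
Shared triads with their functions: Gm (iii in Eb major, iv in D minor); Bb (V in Eb major, VI in D minor).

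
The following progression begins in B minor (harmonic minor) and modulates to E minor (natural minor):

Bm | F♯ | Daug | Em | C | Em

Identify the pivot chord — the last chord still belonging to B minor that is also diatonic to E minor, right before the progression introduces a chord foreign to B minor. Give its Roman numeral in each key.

Chords diatonic to B minor: Bm, C♯dim, Daug, Em, F♯, G, A♯dim.
Reading the progression, the first chord not in that set is C, so the modulation leaves B minor there.
The chord immediately before C is Em, which is diatonic to both keys: iv in B minor and i in E minor.

Em — iv in B minor, i in E minor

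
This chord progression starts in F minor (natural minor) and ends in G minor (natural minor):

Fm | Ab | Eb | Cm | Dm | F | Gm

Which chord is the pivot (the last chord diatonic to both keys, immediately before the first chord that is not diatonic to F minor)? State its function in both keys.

Cm — v in F minor, iv in G minor

Chords diatonic to F minor: Fm, Gdim, Ab, Bbm, Cm, Db, Eb.
Reading the progression, the first chord not in that set is Dm, so the modulation leaves F minor there.
The chord immediately before Dm is Cm, which is diatonic to both keys: v in F minor and iv in G minor.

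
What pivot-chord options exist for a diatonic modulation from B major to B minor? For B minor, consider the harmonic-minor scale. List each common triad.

Triads in B major: B major (I), C# minor (ii), D# minor (iii), E major (IV), F# major (V), G# minor (vi), A# diminished (vii°).
Triads in B minor (harmonic minor): B minor (i), C# diminished (ii°), D augmented (III+), E minor (iv), F# major (V), G major (VI), A# diminished (vii°).
Shared triads with their functions: F# major (V in B major, V in B minor); A# diminished (vii° in B major, vii° in B minor).

F#, A#dim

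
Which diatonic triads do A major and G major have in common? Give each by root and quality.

Triads in A major: A (I), Bm (ii), C♯m (iii), D (IV), E (V), F♯m (vi), G♯dim (vii°).
Triads in G major: G (I), Am (ii), Bm (iii), C (IV), D (V), Em (vi), F♯dim (vii°).
Shared triads with their functions: Bm (ii in A major, iii in G major); D (IV in A major, V in G major).

Bm, D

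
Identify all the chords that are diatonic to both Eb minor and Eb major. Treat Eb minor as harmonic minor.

Triads in Eb minor (harmonic minor): Ebm (i), Fdim (ii°), Gbaug (III+), Abm (iv), Bb (V), Cb (VI), Ddim (vii°).
Triads in Eb major: Eb (I), Fm (ii), Gm (iii), Ab (IV), Bb (V), Cm (vi), Ddim (vii°).
Shared triads with their functions: Bb (V in Eb minor, V in Eb major); Ddim (vii° in Eb minor, vii° in Eb major).

Bb, Ddim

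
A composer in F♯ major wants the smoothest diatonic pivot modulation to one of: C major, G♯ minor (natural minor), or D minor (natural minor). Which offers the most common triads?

Triads of F♯ major: F♯ major (I), G♯ minor (ii), A♯ minor (iii), B major (IV), C♯ major (V), D♯ minor (vi), E♯ diminished (vii°).
C major shares 0: none.
G♯ minor (natural minor) shares 4: F♯, G♯m, B, D♯m.
D minor (natural minor) shares 0: none.
The most common triads (4) are shared with G♯ minor.

G♯ minor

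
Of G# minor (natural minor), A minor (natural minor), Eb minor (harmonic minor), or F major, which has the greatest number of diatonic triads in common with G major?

A minor

Triads of G major: G (I), Am (ii), Bm (iii), C (IV), D (V), Em (vi), F#dim (vii°).
G# minor (natural minor) shares 0: none.
A minor (natural minor) shares 4: G, Am, C, Em.
Eb minor (harmonic minor) shares 0: none.
F major shares 2: Am, C.
The most common triads (4) are shared with A minor.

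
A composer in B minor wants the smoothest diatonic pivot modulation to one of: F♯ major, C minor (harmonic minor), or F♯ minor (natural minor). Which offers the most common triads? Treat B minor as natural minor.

F♯ minor

Triads of B minor (natural minor): Bm (i), C♯dim (ii°), D (III), Em (iv), F♯m (v), G (VI), A (VII).
F♯ major shares 0: none.
C minor (harmonic minor) shares 1: G.
F♯ minor (natural minor) shares 4: Bm, D, F♯m, A.
The most common triads (4) are shared with F♯ minor.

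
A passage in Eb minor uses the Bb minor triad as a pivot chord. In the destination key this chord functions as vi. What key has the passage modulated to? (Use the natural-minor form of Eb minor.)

Db major

The numeral vi denotes a minor triad on scale degree 6. With Bb on degree 6, the tonic of the new key is Db.
Degree 6 carries a minor triad in major keys, so the destination is Db major.
Check: the diatonic triads of Db major are Db (I), Ebm (ii), Fm (iii), Gb (IV), Ab (V), Bbm (vi), Cdim (vii°) — Bb minor is indeed vi.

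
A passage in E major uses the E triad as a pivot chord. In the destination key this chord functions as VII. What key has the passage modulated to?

F# minor

The numeral VII denotes a major triad on scale degree 7. With E on degree 7, the tonic of the new key is F#.
Degree 7 carries a major triad in natural-minor keys, so the destination is F# minor.
Check: the diatonic triads of F# minor (natural minor) are F#m (i), G#dim (ii°), A (III), Bm (iv), C#m (v), D (VI), E (VII) — E is indeed VII.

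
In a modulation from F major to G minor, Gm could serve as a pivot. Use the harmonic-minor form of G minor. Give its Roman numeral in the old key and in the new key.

ii in F major; i in G minor

The scale of F major is F G A Bb C D E; G is degree 2, and the triad built there (G-Bb-D) is minor, so it is ii.
The scale of G minor (harmonic minor) is G A Bb C D Eb F#; G is degree 1, and the triad built there (G-Bb-D) is minor, so it is i.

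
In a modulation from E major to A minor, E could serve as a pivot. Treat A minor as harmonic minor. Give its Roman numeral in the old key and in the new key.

I in E major; V in A minor

The scale of E major is E F# G# A B C# D#; E is degree 1, and the triad built there (E-G#-B) is major, so it is I.
The scale of A minor (harmonic minor) is A B C D E F G#; E is degree 5, and the triad built there (E-G#-B) is major, so it is V.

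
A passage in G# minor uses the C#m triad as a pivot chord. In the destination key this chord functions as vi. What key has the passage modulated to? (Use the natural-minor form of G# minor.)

E major

The numeral vi denotes a minor triad on scale degree 6. With C# on degree 6, the tonic of the new key is E.
Degree 6 carries a minor triad in major keys, so the destination is E major.
Check: the diatonic triads of E major are E (I), F#m (ii), G#m (iii), A (IV), B (V), C#m (vi), D#dim (vii°) — C#m is indeed vi.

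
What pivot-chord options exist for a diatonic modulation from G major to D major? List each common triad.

G, Bm, D, Em

Triads in G major: G (I), Am (ii), Bm (iii), C (IV), D (V), Em (vi), F♯dim (vii°).
Triads in D major: D (I), Em (ii), F♯m (iii), G (IV), A (V), Bm (vi), C♯dim (vii°).
Shared triads with their functions: G (I in G major, IV in D major); Bm (iii in G major, vi in D major); D (V in G major, I in D major); Em (vi in G major, ii in D major).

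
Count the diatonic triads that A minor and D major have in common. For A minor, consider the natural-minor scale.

Diatonic triads of A minor (natural minor): Am (i), Bdim (ii°), C (III), Dm (iv), Em (v), F (VI), G (VII).
Diatonic triads of D major: D (I), Em (ii), F#m (iii), G (IV), A (V), Bm (vi), C#dim (vii°).
Matching root and quality in both lists: Em, G.
That gives 2 common triads.

2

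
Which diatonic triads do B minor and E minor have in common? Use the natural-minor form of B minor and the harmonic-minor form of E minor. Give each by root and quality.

Triads in B minor (natural minor): Bm (i), C#dim (ii°), D (III), Em (iv), F#m (v), G (VI), A (VII).
Triads in E minor (harmonic minor): Em (i), F#dim (ii°), Gaug (III+), Am (iv), B (V), C (VI), D#dim (vii°).
Shared triads with their functions: Em (iv in B minor, i in E minor).

Em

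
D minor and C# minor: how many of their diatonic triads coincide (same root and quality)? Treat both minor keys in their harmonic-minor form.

1

Diatonic triads of D minor (harmonic minor): D minor (i), E diminished (ii°), F augmented (III+), G minor (iv), A major (V), Bb major (VI), C# diminished (vii°).
Diatonic triads of C# minor (harmonic minor): C# minor (i), D# diminished (ii°), E augmented (III+), F# minor (iv), G# major (V), A major (VI), B# diminished (vii°).
Matching root and quality in both lists: A major.
That gives 1 common triad.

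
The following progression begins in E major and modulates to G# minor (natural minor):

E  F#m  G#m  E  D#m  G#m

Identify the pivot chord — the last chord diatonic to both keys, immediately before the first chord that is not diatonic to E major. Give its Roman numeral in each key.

Chords diatonic to E major: E, F#m, G#m, A, B, C#m, D#dim.
Reading the progression, the first chord not in that set is D#m, so the modulation leaves E major there.
The chord immediately before D#m is E, which is diatonic to both keys: I in E major and VI in G# minor.

E — I in E major, VI in G# minor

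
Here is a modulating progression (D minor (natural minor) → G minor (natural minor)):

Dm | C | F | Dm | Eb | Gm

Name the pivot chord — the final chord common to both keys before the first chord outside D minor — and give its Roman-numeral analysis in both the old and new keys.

Chords diatonic to D minor: Dm, Edim, F, Gm, Am, Bb, C.
Reading the progression, the first chord not in that set is Eb, so the modulation leaves D minor there.
The chord immediately before Eb is Dm, which is diatonic to both keys: i in D minor and v in G minor.

Dm — i in D minor, v in G minor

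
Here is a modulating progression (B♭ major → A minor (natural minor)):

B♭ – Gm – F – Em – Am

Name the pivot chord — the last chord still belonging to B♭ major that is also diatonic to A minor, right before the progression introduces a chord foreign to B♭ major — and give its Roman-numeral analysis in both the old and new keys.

Chords diatonic to B♭ major: B♭, Cm, Dm, E♭, F, Gm, Adim.
Reading the progression, the first chord not in that set is Em, so the modulation leaves B♭ major there.
The chord immediately before Em is F, which is diatonic to both keys: V in B♭ major and VI in A minor.

F — V in B♭ major, VI in A minor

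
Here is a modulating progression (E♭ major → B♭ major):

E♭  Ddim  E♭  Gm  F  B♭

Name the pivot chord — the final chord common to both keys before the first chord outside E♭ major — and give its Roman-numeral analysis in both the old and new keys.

Chords diatonic to E♭ major: E♭, Fm, Gm, A♭, B♭, Cm, Ddim.
Reading the progression, the first chord not in that set is F, so the modulation leaves E♭ major there.
The chord immediately before F is Gm, which is diatonic to both keys: iii in E♭ major and vi in B♭ major.

Gm — iii in E♭ major, vi in B♭ major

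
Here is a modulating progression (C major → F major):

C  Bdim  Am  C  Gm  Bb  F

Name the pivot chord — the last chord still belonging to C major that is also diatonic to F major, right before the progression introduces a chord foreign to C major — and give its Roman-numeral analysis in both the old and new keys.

Chords diatonic to C major: C, Dm, Em, F, G, Am, Bdim.
Reading the progression, the first chord not in that set is Gm, so the modulation leaves C major there.
The chord immediately before Gm is C, which is diatonic to both keys: I in C major and V in F major.

C — I in C major, V in F major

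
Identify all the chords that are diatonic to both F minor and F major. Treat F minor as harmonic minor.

C, Edim

Triads in F minor (harmonic minor): Fm (i), Gdim (ii°), Abaug (III+), Bbm (iv), C (V), Db (VI), Edim (vii°).
Triads in F major: F (I), Gm (ii), Am (iii), Bb (IV), C (V), Dm (vi), Edim (vii°).
Shared triads with their functions: C (V in F minor, V in F major); Edim (vii° in F minor, vii° in F major).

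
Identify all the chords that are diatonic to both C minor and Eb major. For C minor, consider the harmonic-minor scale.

Triads in C minor (harmonic minor): Cm (i), Ddim (ii°), Ebaug (III+), Fm (iv), G (V), Ab (VI), Bdim (vii°).
Triads in Eb major: Eb (I), Fm (ii), Gm (iii), Ab (IV), Bb (V), Cm (vi), Ddim (vii°).
Shared triads with their functions: Cm (i in C minor, vi in Eb major); Ddim (ii° in C minor, vii° in Eb major); Fm (iv in C minor, ii in Eb major); Ab (VI in C minor, IV in Eb major).

Cm, Ddim, Fm, Ab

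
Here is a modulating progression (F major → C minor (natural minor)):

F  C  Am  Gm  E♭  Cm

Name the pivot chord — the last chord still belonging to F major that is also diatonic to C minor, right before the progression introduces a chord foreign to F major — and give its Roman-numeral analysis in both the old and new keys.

Chords diatonic to F major: F, Gm, Am, B♭, C, Dm, Edim.
Reading the progression, the first chord not in that set is E♭, so the modulation leaves F major there.
The chord immediately before E♭ is Gm, which is diatonic to both keys: ii in F major and v in C minor.

Gm — ii in F major, v in C minor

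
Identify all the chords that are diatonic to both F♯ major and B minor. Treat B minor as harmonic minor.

F♯

Triads in F♯ major: F♯ major (I), G♯ minor (ii), A♯ minor (iii), B major (IV), C♯ major (V), D♯ minor (vi), E♯ diminished (vii°).
Triads in B minor (harmonic minor): B minor (i), C♯ diminished (ii°), D augmented (III+), E minor (iv), F♯ major (V), G major (VI), A♯ diminished (vii°).
Shared triads with their functions: F♯ major (I in F♯ major, V in B minor).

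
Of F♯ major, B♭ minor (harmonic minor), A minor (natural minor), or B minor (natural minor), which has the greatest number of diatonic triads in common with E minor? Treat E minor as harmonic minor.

Triads of E minor (harmonic minor): E minor (i), F♯ diminished (ii°), G augmented (III+), A minor (iv), B major (V), C major (VI), D♯ diminished (vii°).
F♯ major shares 1: B.
B♭ minor (harmonic minor) shares 0: none.
A minor (natural minor) shares 3: Em, Am, C.
B minor (natural minor) shares 1: Em.
The most common triads (3) are shared with A minor.

A minor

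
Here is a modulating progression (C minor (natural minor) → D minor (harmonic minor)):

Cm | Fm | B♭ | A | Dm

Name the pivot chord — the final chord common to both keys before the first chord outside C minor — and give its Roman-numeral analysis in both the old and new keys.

Chords diatonic to C minor: Cm, Ddim, E♭, Fm, Gm, A♭, B♭.
Reading the progression, the first chord not in that set is A, so the modulation leaves C minor there.
The chord immediately before A is B♭, which is diatonic to both keys: VII in C minor and VI in D minor.

B♭ — VII in C minor, VI in D minor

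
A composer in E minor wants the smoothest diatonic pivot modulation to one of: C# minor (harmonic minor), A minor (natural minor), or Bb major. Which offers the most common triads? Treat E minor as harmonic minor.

Triads of E minor (harmonic minor): E minor (i), F# diminished (ii°), G augmented (III+), A minor (iv), B major (V), C major (VI), D# diminished (vii°).
C# minor (harmonic minor) shares 1: D#dim.
A minor (natural minor) shares 3: Em, Am, C.
Bb major shares 0: none.
The most common triads (3) are shared with A minor.

A minor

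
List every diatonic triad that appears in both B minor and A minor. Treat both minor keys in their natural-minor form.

Em, G

Triads in B minor (natural minor): Bm (i), C♯dim (ii°), D (III), Em (iv), F♯m (v), G (VI), A (VII).
Triads in A minor (natural minor): Am (i), Bdim (ii°), C (III), Dm (iv), Em (v), F (VI), G (VII).
Shared triads with their functions: Em (iv in B minor, v in A minor); G (VI in B minor, VII in A minor).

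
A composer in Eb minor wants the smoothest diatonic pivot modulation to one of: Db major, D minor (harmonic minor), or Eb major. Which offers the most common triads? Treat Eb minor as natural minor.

Db major

Triads of Eb minor (natural minor): Eb minor (i), F diminished (ii°), Gb major (III), Ab minor (iv), Bb minor (v), Cb major (VI), Db major (VII).
Db major shares 4: Ebm, Gb, Bbm, Db.
D minor (harmonic minor) shares 0: none.
Eb major shares 0: none.
The most common triads (4) are shared with Db major.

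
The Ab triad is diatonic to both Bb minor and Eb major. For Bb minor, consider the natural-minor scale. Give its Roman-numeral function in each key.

The scale of Bb minor (natural minor) is Bb C Db Eb F Gb Ab; Ab is degree 7, and the triad built there (Ab-C-Eb) is major, so it is VII.
The scale of Eb major is Eb F G Ab Bb C D; Ab is degree 4, and the triad built there (Ab-C-Eb) is major, so it is IV.

VII in Bb minor; IV in Eb major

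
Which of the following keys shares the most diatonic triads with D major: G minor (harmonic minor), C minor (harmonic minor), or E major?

Triads of D major: D major (I), E minor (ii), F# minor (iii), G major (IV), A major (V), B minor (vi), C# diminished (vii°).
G minor (harmonic minor) shares 1: D.
C minor (harmonic minor) shares 1: G.
E major shares 2: F#m, A.
The most common triads (2) are shared with E major.

E major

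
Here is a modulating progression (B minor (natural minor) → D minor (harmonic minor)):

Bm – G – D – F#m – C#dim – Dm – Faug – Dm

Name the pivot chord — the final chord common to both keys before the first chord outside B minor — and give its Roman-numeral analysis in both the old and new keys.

Chords diatonic to B minor: Bm, C#dim, D, Em, F#m, G, A.
Reading the progression, the first chord not in that set is Dm, so the modulation leaves B minor there.
The chord immediately before Dm is C#dim, which is diatonic to both keys: ii° in B minor and vii° in D minor.

C#dim — ii° in B minor, vii° in D minor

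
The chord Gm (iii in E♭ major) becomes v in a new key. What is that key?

The numeral v denotes a minor triad on scale degree 5. With G on degree 5, the tonic of the new key is C.
Degree 5 carries a minor triad in natural-minor keys, so the destination is C minor.
Check: the diatonic triads of C minor (natural minor) are Cm (i), Ddim (ii°), E♭ (III), Fm (iv), Gm (v), A♭ (VI), B♭ (VII) — Gm is indeed v.

C minor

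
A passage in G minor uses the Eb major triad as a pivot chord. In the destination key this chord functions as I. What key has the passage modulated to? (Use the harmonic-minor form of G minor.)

The numeral I denotes a major triad on scale degree 1. With Eb on degree 1, the tonic of the new key is Eb.
Degree 1 carries a major triad in major keys, so the destination is Eb major.
Check: the diatonic triads of Eb major are Eb (I), Fm (ii), Gm (iii), Ab (IV), Bb (V), Cm (vi), Ddim (vii°) — Eb major is indeed I.

Eb major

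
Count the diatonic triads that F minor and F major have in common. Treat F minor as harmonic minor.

Diatonic triads of F minor (harmonic minor): Fm (i), Gdim (ii°), Abaug (III+), Bbm (iv), C (V), Db (VI), Edim (vii°).
Diatonic triads of F major: F (I), Gm (ii), Am (iii), Bb (IV), C (V), Dm (vi), Edim (vii°).
Matching root and quality in both lists: C, Edim.
That gives 2 common triads.

2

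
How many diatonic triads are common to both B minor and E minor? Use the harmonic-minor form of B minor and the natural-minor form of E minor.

Diatonic triads of B minor (harmonic minor): Bm (i), C#dim (ii°), Daug (III+), Em (iv), F# (V), G (VI), A#dim (vii°).
Diatonic triads of E minor (natural minor): Em (i), F#dim (ii°), G (III), Am (iv), Bm (v), C (VI), D (VII).
Matching root and quality in both lists: Bm, Em, G.
That gives 3 common triads.

3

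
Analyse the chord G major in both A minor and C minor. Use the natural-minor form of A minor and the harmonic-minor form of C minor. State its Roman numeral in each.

VII in A minor; V in C minor

The scale of A minor (natural minor) is A B C D E F G; G is degree 7, and the triad built there (G-B-D) is major, so it is VII.
The scale of C minor (harmonic minor) is C D Eb F G Ab B; G is degree 5, and the triad built there (G-B-D) is major, so it is V.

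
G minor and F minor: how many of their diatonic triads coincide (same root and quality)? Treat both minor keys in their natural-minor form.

2

Diatonic triads of G minor (natural minor): Gm (i), Adim (ii°), B♭ (III), Cm (iv), Dm (v), E♭ (VI), F (VII).
Diatonic triads of F minor (natural minor): Fm (i), Gdim (ii°), A♭ (III), B♭m (iv), Cm (v), D♭ (VI), E♭ (VII).
Matching root and quality in both lists: Cm, E♭.
That gives 2 common triads.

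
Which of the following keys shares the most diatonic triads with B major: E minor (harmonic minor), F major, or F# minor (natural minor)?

Triads of B major: B major (I), C# minor (ii), D# minor (iii), E major (IV), F# major (V), G# minor (vi), A# diminished (vii°).
E minor (harmonic minor) shares 1: B.
F major shares 0: none.
F# minor (natural minor) shares 2: C#m, E.
The most common triads (2) are shared with F# minor.

F# minor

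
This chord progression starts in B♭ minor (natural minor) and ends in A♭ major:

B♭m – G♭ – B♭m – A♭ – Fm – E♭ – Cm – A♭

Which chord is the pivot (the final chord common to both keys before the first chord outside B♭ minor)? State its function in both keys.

Chords diatonic to B♭ minor: B♭m, Cdim, D♭, E♭m, Fm, G♭, A♭.
Reading the progression, the first chord not in that set is E♭, so the modulation leaves B♭ minor there.
The chord immediately before E♭ is Fm, which is diatonic to both keys: v in B♭ minor and vi in A♭ major.

Fm — v in B♭ minor, vi in A♭ major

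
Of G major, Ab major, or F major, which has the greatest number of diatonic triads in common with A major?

G major

Triads of A major: A (I), Bm (ii), C#m (iii), D (IV), E (V), F#m (vi), G#dim (vii°).
G major shares 2: Bm, D.
Ab major shares 0: none.
F major shares 0: none.
The most common triads (2) are shared with G major.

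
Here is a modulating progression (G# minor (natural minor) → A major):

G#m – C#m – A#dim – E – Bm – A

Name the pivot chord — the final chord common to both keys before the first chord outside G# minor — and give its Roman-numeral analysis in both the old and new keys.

E — VI in G# minor, V in A major

Chords diatonic to G# minor: G#m, A#dim, B, C#m, D#m, E, F#.
Reading the progression, the first chord not in that set is Bm, so the modulation leaves G# minor there.
The chord immediately before Bm is E, which is diatonic to both keys: VI in G# minor and V in A major.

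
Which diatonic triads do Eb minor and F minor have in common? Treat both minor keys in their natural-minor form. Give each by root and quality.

Triads in Eb minor (natural minor): Eb minor (i), F diminished (ii°), Gb major (III), Ab minor (iv), Bb minor (v), Cb major (VI), Db major (VII).
Triads in F minor (natural minor): F minor (i), G diminished (ii°), Ab major (III), Bb minor (iv), C minor (v), Db major (VI), Eb major (VII).
Shared triads with their functions: Bb minor (v in Eb minor, iv in F minor); Db major (VII in Eb minor, VI in F minor).

Bbm, Db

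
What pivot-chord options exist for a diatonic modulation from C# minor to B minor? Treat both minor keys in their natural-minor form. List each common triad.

F#m, A

Triads in C# minor (natural minor): C#m (i), D#dim (ii°), E (III), F#m (iv), G#m (v), A (VI), B (VII).
Triads in B minor (natural minor): Bm (i), C#dim (ii°), D (III), Em (iv), F#m (v), G (VI), A (VII).
Shared triads with their functions: F#m (iv in C# minor, v in B minor); A (VI in C# minor, VII in B minor).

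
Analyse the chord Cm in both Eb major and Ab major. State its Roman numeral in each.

The scale of Eb major is Eb F G Ab Bb C D; C is degree 6, and the triad built there (C-Eb-G) is minor, so it is vi.
The scale of Ab major is Ab Bb C Db Eb F G; C is degree 3, and the triad built there (C-Eb-G) is minor, so it is iii.

vi in Eb major; iii in Ab major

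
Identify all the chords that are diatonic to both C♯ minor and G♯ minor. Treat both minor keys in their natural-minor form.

Triads in C♯ minor (natural minor): C♯ minor (i), D♯ diminished (ii°), E major (III), F♯ minor (iv), G♯ minor (v), A major (VI), B major (VII).
Triads in G♯ minor (natural minor): G♯ minor (i), A♯ diminished (ii°), B major (III), C♯ minor (iv), D♯ minor (v), E major (VI), F♯ major (VII).
Shared triads with their functions: C♯ minor (i in C♯ minor, iv in G♯ minor); E major (III in C♯ minor, VI in G♯ minor); G♯ minor (v in C♯ minor, i in G♯ minor); B major (VII in C♯ minor, III in G♯ minor).

C♯m, E, G♯m, B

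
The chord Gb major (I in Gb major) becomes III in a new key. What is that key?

Eb minor

The numeral III denotes a major triad on scale degree 3. With Gb on degree 3, the tonic of the new key is Eb.
Degree 3 carries a major triad in natural-minor keys, so the destination is Eb minor.
Check: the diatonic triads of Eb minor (natural minor) are Ebm (i), Fdim (ii°), Gb (III), Abm (iv), Bbm (v), Cb (VI), Db (VII) — Gb major is indeed III.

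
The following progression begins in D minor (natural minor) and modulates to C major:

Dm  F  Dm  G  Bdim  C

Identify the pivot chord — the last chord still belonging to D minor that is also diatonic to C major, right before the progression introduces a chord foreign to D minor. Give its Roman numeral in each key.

Chords diatonic to D minor: Dm, Edim, F, Gm, Am, B♭, C.
Reading the progression, the first chord not in that set is G, so the modulation leaves D minor there.
The chord immediately before G is Dm, which is diatonic to both keys: i in D minor and ii in C major.

Dm — i in D minor, ii in C major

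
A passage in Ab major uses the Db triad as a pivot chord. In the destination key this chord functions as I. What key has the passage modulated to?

The numeral I denotes a major triad on scale degree 1. With Db on degree 1, the tonic of the new key is Db.
Degree 1 carries a major triad in major keys, so the destination is Db major.
Check: the diatonic triads of Db major are Db (I), Ebm (ii), Fm (iii), Gb (IV), Ab (V), Bbm (vi), Cdim (vii°) — Db is indeed I.

Db major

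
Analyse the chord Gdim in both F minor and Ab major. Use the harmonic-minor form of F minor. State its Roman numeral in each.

ii° in F minor; vii° in Ab major

The scale of F minor (harmonic minor) is F G Ab Bb C Db E; G is degree 2, and the triad built there (G-Bb-Db) is diminished, so it is ii°.
The scale of Ab major is Ab Bb C Db Eb F G; G is degree 7, and the triad built there (G-Bb-Db) is diminished, so it is vii°.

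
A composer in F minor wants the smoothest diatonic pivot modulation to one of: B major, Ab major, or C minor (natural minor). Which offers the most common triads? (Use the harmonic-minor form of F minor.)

Triads of F minor (harmonic minor): Fm (i), Gdim (ii°), Abaug (III+), Bbm (iv), C (V), Db (VI), Edim (vii°).
B major shares 0: none.
Ab major shares 4: Fm, Gdim, Bbm, Db.
C minor (natural minor) shares 1: Fm.
The most common triads (4) are shared with Ab major.

Ab major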